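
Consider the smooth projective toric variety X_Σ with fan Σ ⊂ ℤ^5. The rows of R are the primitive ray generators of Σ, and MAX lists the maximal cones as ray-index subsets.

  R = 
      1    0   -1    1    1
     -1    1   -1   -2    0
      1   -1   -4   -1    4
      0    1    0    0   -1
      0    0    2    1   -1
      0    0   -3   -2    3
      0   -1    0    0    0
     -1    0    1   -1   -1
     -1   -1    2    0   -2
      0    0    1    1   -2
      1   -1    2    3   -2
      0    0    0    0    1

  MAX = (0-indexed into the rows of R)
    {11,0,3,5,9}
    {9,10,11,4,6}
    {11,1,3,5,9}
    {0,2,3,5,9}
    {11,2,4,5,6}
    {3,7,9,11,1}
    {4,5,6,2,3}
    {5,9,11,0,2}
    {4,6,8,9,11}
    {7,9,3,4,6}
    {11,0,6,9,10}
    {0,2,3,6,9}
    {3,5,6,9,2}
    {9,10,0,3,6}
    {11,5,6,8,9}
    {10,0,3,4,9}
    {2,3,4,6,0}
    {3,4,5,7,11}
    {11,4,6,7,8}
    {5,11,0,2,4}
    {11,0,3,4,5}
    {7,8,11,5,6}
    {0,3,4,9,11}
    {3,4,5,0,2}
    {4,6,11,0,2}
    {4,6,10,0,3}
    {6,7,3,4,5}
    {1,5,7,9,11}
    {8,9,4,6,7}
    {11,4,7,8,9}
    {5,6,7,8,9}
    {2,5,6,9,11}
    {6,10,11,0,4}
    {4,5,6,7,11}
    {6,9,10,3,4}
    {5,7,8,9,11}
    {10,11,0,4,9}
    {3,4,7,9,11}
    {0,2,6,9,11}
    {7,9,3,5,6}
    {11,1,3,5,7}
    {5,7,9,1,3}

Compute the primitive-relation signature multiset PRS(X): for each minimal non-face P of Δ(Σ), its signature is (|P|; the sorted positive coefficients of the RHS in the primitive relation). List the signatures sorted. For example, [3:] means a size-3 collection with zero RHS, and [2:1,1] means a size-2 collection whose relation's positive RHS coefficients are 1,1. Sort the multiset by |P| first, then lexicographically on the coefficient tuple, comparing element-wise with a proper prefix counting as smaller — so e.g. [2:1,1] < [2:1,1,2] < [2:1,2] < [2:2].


Minimal non-faces — 25 found among 12 rays, 42 max cones:

  P={0,7}:  v_{0} + v_{7} = 0  →  sig = [2:]
  P={1,10}:  v_{1} + v_{10} = v_{9}  →  sig = [2:1]
  P={2,7}:  v_{2} + v_{7} = v_{5} + v_{6}  →  sig = [2:1,1]
  P={3,8}:  v_{3} + v_{8} = v_{7} + v_{9}  →  sig = [2:1,1]
  P={5,10}:  v_{5} + v_{10} = v_{0} + v_{6}  →  sig = [2:1,1]
  P={0,8}:  v_{0} + v_{8} = v_{6} + v_{9} + v_{11}  →  sig = [2:1,1,1]
  P={1,4}:  v_{1} + v_{4} = v_{3} + v_{7} + v_{11}  →  sig = [2:1,1,1]
  P={1,6}:  v_{1} + v_{6} = v_{5} + v_{7} + v_{9}  →  sig = [2:1,1,1]
  P={7,10}:  v_{7} + v_{10} = v_{4} + v_{6} + v_{9}  →  sig = [2:1,1,1]
  P={0,1}:  v_{0} + v_{1} = v_{3} + v_{5} + v_{9} + v_{11}  →  sig = [2:1,1,1,1]
  P={2,8}:  v_{2} + v_{8} = v_{5} + 2·v_{6} + v_{9} + v_{11}  →  sig = [2:1,1,1,2]
  P={1,8}:  v_{1} + v_{8} = v_{5} + 2·v_{7} + 2·v_{9} + v_{11}  →  sig = [2:1,1,2,2]
  P={8,10}:  v_{8} + v_{10} = v_{4} + 2·v_{6} + 2·v_{9} + v_{11}  →  sig = [2:1,1,2,2]
  P={1,2}:  v_{1} + v_{2} = 2·v_{5} + v_{9}  →  sig = [2:1,2]
  P={2,10}:  v_{2} + v_{10} = 2·v_{0} + 2·v_{6}  →  sig = [2:2,2]
  P={3,6,11}:  v_{3} + v_{6} + v_{11} = 0  →  sig = [3:]
  P={4,5,9}:  v_{4} + v_{5} + v_{9} = 0  →  sig = [3:]
  P={0,5,6}:  v_{0} + v_{5} + v_{6} = v_{2}  →  sig = [3:1]
  P={2,3,11}:  v_{2} + v_{3} + v_{11} = v_{0} + v_{5}  →  sig = [3:1,1]
  P={2,4,9}:  v_{2} + v_{4} + v_{9} = v_{0} + v_{6}  →  sig = [3:1,1]
  P={3,10,11}:  v_{3} + v_{10} + v_{11} = v_{0} + v_{4} + v_{9}  →  sig = [3:1,1,1]
  P={4,5,8}:  v_{4} + v_{5} + v_{8} = v_{6} + v_{7} + v_{11}  →  sig = [3:1,1,1]
  P={0,4,6,9}:  v_{0} + v_{4} + v_{6} + v_{9} = v_{10}  →  sig = [4:1]
  P={6,7,9,11}:  v_{6} + v_{7} + v_{9} + v_{11} = v_{8}  →  sig = [4:1]
  P={3,5,7,9,11}:  v_{3} + v_{5} + v_{7} + v_{9} + v_{11} = v_{1}  →  sig = [5:1]

so the primitive-relation signature multiset is
[[2:], [2:1], [2:1,1], [2:1,1], [2:1,1], [2:1,1,1], [2:1,1,1], [2:1,1,1], [2:1,1,1], [2:1,1,1,1], [2:1,1,1,2], [2:1,1,2,2], [2:1,1,2,2], [2:1,2], [2:2,2], [3:], [3:], [3:1], [3:1,1], [3:1,1], [3:1,1,1], [3:1,1,1], [4:1], [4:1], [5:1]]


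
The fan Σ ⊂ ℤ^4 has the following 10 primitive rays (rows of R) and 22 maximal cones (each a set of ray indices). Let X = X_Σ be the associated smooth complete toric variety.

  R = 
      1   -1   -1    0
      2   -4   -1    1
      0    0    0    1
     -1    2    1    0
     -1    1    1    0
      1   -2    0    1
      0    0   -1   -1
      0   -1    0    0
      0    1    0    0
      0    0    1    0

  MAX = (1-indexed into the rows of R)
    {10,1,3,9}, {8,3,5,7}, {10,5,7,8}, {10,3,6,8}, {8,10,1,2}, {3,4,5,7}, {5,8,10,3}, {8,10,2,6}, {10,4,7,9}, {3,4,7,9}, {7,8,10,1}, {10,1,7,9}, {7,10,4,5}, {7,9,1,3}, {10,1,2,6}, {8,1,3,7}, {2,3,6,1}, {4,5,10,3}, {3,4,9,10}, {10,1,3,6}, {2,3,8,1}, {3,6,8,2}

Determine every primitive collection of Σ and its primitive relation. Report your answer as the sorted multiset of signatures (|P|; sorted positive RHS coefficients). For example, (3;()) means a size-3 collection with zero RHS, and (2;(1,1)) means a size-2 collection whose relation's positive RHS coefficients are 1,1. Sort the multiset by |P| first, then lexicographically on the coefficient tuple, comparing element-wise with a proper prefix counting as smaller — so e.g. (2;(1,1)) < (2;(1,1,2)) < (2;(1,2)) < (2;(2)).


Minimal non-faces — 17 found among 10 rays, 22 max cones:

  • {1,5}:  v_{1} + v_{5} = 0  →  sig = (2;())
  • {8,9}:  v_{8} + v_{9} = 0  →  sig = (2;())
  • {1,4}:  v_{1} + v_{4} = v_{9}  →  sig = (2;(1))
  • {2,4}:  v_{2} + v_{4} = v_{6}  →  sig = (2;(1))
  • {4,8}:  v_{4} + v_{8} = v_{5}  →  sig = (2;(1))
  • {5,9}:  v_{5} + v_{9} = v_{4}  →  sig = (2;(1))
  • {2,5}:  v_{2} + v_{5} = v_{6} + v_{8}  →  sig = (2;(1,1))
  • {2,9}:  v_{2} + v_{9} = v_{1} + v_{6}  →  sig = (2;(1,1))
  • {4,6}:  v_{4} + v_{6} = v_{3} + v_{10}  →  sig = (2;(1,1))
  • {6,7}:  v_{6} + v_{7} = v_{1} + v_{8}  →  sig = (2;(1,1))
  • {5,6}:  v_{5} + v_{6} = v_{3} + v_{8} + v_{10}  →  sig = (2;(1,1,1))
  • {6,9}:  v_{6} + v_{9} = v_{1} + v_{3} + v_{10}  →  sig = (2;(1,1,1))
  • {2,7}:  v_{2} + v_{7} = 2·v_{1} + 2·v_{8}  →  sig = (2;(2,2))
  • {3,7,10}:  v_{3} + v_{7} + v_{10} = 0  →  sig = (3;())
  • {1,6,8}:  v_{1} + v_{6} + v_{8} = v_{2}  →  sig = (3;(1))
  • {2,3,10}:  v_{2} + v_{3} + v_{10} = 2·v_{6}  →  sig = (3;(2))
  • {1,3,8,10}:  v_{1} + v_{3} + v_{8} + v_{10} = v_{6}  →  sig = (4;(1))

so the primitive-relation signature multiset is
    |P|=2: 13 collections, coeffs (), (), (1), (1), (1), (1), (1,1), (1,1), (1,1), (1,1), (1,1,1), (1,1,1), (2,2)
    |P|=3: 3 collections, coeffs (), (1), (2)
    |P|=4: 1 collection, coeffs (1)


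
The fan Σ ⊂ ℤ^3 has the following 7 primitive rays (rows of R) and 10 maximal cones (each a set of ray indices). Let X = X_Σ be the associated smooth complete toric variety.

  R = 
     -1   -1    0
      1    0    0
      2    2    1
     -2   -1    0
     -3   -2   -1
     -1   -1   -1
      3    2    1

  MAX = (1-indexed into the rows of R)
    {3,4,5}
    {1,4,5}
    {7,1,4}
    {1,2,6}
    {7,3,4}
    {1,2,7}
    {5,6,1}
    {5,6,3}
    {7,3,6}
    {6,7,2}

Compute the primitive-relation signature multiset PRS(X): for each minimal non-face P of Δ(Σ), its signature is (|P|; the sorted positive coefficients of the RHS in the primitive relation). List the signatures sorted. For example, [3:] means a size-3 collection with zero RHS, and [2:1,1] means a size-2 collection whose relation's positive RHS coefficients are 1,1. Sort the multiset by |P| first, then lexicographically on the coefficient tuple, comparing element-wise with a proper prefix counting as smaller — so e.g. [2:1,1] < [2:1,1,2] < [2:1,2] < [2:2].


Minimal non-faces — 7 found among 7 rays, 10 max cones:

  {5,7}:  v_{5} + v_{7} = 0 — sig = [2:]
  {2,3}:  v_{2} + v_{3} = v_{7} — sig = [2:1]
  {2,4}:  v_{2} + v_{4} = v_{1} — sig = [2:1]
  {4,6}:  v_{4} + v_{6} = v_{5} — sig = [2:1]
  {1,3}:  v_{1} + v_{3} = v_{4} + v_{7} — sig = [2:1,1]
  {2,5}:  v_{2} + v_{5} = v_{1} + v_{6} — sig = [2:1,1]
  {1,6,7}:  v_{1} + v_{6} + v_{7} = v_{2} — sig = [3:1]

so the primitive-relation signature multiset is
[[2:], [2:1], [2:1], [2:1], [2:1,1], [2:1,1], [3:1]]


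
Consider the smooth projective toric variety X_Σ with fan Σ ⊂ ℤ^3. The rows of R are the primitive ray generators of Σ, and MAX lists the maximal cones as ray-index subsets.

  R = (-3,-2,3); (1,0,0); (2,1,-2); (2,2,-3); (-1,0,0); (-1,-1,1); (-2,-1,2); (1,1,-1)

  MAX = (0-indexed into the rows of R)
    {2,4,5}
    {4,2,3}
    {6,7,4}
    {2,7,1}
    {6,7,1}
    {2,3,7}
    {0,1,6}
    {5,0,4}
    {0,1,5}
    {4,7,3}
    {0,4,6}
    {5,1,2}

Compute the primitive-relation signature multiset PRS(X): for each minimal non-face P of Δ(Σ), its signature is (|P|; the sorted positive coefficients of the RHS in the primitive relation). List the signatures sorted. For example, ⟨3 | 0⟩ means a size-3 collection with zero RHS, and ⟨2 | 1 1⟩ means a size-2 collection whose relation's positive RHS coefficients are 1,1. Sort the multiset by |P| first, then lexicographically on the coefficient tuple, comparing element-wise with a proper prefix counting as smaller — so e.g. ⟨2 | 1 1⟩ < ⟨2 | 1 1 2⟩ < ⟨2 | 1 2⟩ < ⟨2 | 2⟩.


11 collections generate NE(X_Σ); each relation:

  • {1,4}:  v_{1} + v_{4} = 0 — sig = ⟨2 | 0⟩
  • {2,6}:  v_{2} + v_{6} = 0 — sig = ⟨2 | 0⟩
  • {5,7}:  v_{5} + v_{7} = 0 — sig = ⟨2 | 0⟩
  • {0,2}:  v_{0} + v_{2} = v_{5} — sig = ⟨2 | 1⟩
  • {0,3}:  v_{0} + v_{3} = v_{4} — sig = ⟨2 | 1⟩
  • {0,7}:  v_{0} + v_{7} = v_{6} — sig = ⟨2 | 1⟩
  • {5,6}:  v_{5} + v_{6} = v_{0} — sig = ⟨2 | 1⟩
  • {1,3}:  v_{1} + v_{3} = v_{2} + v_{7} — sig = ⟨2 | 1 1⟩
  • {3,5}:  v_{3} + v_{5} = v_{2} + v_{4} — sig = ⟨2 | 1 1⟩
  • {3,6}:  v_{3} + v_{6} = v_{4} + v_{7} — sig = ⟨2 | 1 1⟩
  • {2,4,7}:  v_{2} + v_{4} + v_{7} = v_{3} — sig = ⟨3 | 1⟩

Hence PRS(X_Σ) =
[⟨2 | 0⟩, ⟨2 | 0⟩, ⟨2 | 0⟩, ⟨2 | 1⟩, ⟨2 | 1⟩, ⟨2 | 1⟩, ⟨2 | 1⟩, ⟨2 | 1 1⟩, ⟨2 | 1 1⟩, ⟨2 | 1 1⟩, ⟨3 | 1⟩]


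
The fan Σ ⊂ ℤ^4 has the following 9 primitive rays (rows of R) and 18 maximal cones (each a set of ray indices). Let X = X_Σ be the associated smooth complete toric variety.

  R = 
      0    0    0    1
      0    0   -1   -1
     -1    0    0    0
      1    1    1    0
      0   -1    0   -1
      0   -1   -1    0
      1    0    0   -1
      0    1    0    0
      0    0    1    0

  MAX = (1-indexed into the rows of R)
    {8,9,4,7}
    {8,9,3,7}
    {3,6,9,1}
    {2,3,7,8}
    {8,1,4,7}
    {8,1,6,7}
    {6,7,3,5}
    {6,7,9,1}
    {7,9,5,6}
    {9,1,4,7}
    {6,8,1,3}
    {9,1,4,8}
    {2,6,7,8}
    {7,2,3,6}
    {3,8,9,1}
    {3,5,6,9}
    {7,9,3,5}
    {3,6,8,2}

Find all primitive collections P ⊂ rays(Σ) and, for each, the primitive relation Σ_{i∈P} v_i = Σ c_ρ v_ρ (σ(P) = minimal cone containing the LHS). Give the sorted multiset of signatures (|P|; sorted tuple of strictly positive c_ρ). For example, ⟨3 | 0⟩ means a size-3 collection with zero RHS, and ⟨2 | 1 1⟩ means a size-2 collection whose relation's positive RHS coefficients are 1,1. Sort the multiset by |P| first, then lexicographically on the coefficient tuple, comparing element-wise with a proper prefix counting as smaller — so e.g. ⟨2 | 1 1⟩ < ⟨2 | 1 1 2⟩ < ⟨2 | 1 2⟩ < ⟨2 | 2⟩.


Minimal non-faces — 14 found among 9 rays, 18 max cones:

  P={1,2}:  v_{1} + v_{2} = v_{6} + v_{8}  →  sig = ⟨2 | 1 1⟩
  P={1,5}:  v_{1} + v_{5} = v_{6} + v_{9}  →  sig = ⟨2 | 1 1⟩
  P={2,4}:  v_{2} + v_{4} = v_{7} + v_{8}  →  sig = ⟨2 | 1 1⟩
  P={2,9}:  v_{2} + v_{9} = v_{3} + v_{7}  →  sig = ⟨2 | 1 1⟩
  P={3,4}:  v_{3} + v_{4} = v_{8} + v_{9}  →  sig = ⟨2 | 1 1⟩
  P={4,5}:  v_{4} + v_{5} = v_{7} + v_{9}  →  sig = ⟨2 | 1 1⟩
  P={4,6}:  v_{4} + v_{6} = v_{1} + v_{7}  →  sig = ⟨2 | 1 1⟩
  P={5,8}:  v_{5} + v_{8} = v_{3} + v_{7}  →  sig = ⟨2 | 1 1⟩
  P={2,5}:  v_{2} + v_{5} = 2·v_{3} + v_{6} + 2·v_{7}  →  sig = ⟨2 | 1 2 2⟩
  P={1,3,7}:  v_{1} + v_{3} + v_{7} = 0  →  sig = ⟨3 | 0⟩
  P={6,8,9}:  v_{6} + v_{8} + v_{9} = 0  →  sig = ⟨3 | 0⟩
  P={1,7,8,9}:  v_{1} + v_{7} + v_{8} + v_{9} = v_{4}  →  sig = ⟨4 | 1⟩
  P={3,6,7,8}:  v_{3} + v_{6} + v_{7} + v_{8} = v_{2}  →  sig = ⟨4 | 1⟩
  P={3,6,7,9}:  v_{3} + v_{6} + v_{7} + v_{9} = v_{5}  →  sig = ⟨4 | 1⟩

Sorted signature multiset PRS(X):
{ ⟨2 | 1 1⟩ ×8,  ⟨2 | 1 2 2⟩,  ⟨3 | 0⟩ ×2,  ⟨4 | 1⟩ ×3 }


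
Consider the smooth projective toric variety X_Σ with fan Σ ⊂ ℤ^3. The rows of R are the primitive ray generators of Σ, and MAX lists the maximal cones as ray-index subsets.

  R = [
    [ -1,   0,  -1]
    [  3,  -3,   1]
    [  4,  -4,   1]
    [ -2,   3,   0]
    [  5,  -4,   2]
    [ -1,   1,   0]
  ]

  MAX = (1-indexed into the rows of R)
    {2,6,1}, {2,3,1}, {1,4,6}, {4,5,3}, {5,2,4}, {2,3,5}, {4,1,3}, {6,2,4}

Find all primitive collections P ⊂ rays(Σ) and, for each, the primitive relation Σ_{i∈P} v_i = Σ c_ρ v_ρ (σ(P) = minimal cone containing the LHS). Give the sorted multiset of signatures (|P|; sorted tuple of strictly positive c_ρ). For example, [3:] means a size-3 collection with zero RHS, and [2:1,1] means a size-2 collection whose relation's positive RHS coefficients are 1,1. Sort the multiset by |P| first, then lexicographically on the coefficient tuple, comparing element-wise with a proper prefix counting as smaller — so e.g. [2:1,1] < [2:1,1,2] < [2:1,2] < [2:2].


Σ has 5 primitive collections:

  {1,5}:  v_{1} + v_{5} = v_{3} ; sig = [2:1]
  {3,6}:  v_{3} + v_{6} = v_{2} ; sig = [2:1]
  {5,6}:  v_{5} + v_{6} = 2·v_{2} + v_{4} ; sig = [2:1,2]
  {1,2,4}:  v_{1} + v_{2} + v_{4} = 0 ; sig = [3:]
  {2,3,4}:  v_{2} + v_{3} + v_{4} = v_{5} ; sig = [3:1]

Sorted signature multiset PRS(X):
{ [2:1] ×2,  [2:1,2],  [3:],  [3:1] }


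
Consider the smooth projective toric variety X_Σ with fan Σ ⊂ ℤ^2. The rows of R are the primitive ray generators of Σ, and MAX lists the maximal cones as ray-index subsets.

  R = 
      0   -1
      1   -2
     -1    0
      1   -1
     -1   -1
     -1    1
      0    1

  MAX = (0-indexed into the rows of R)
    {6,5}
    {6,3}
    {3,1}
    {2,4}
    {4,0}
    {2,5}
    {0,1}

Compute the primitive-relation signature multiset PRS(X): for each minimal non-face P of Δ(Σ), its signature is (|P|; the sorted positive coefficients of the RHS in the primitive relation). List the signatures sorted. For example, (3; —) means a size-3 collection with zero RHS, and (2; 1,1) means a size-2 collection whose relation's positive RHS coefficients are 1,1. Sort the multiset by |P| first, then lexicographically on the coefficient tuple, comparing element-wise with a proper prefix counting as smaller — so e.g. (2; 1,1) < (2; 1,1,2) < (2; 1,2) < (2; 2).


Minimal non-faces — 14 found among 7 rays, 7 max cones:

  P = {0,6}:  v_{0} + v_{6} = 0 — sig = (2; —)
  P = {3,5}:  v_{3} + v_{5} = 0 — sig = (2; —)
  P = {0,2}:  v_{0} + v_{2} = v_{4} — sig = (2; 1)
  P = {0,3}:  v_{0} + v_{3} = v_{1} — sig = (2; 1)
  P = {0,5}:  v_{0} + v_{5} = v_{2} — sig = (2; 1)
  P = {1,5}:  v_{1} + v_{5} = v_{0} — sig = (2; 1)
  P = {1,6}:  v_{1} + v_{6} = v_{3} — sig = (2; 1)
  P = {2,3}:  v_{2} + v_{3} = v_{0} — sig = (2; 1)
  P = {2,6}:  v_{2} + v_{6} = v_{5} — sig = (2; 1)
  P = {4,6}:  v_{4} + v_{6} = v_{2} — sig = (2; 1)
  P = {1,2}:  v_{1} + v_{2} = 2·v_{0} — sig = (2; 2)
  P = {3,4}:  v_{3} + v_{4} = 2·v_{0} — sig = (2; 2)
  P = {4,5}:  v_{4} + v_{5} = 2·v_{2} — sig = (2; 2)
  P = {1,4}:  v_{1} + v_{4} = 3·v_{0} — sig = (2; 3)

Sorted signature multiset PRS(X):
    (2; —)
    (2; —)
    (2; 1)
    (2; 1)
    (2; 1)
    (2; 1)
    (2; 1)
    (2; 1)
    (2; 1)
    (2; 1)
    (2; 2)
    (2; 2)
    (2; 2)
    (2; 3)


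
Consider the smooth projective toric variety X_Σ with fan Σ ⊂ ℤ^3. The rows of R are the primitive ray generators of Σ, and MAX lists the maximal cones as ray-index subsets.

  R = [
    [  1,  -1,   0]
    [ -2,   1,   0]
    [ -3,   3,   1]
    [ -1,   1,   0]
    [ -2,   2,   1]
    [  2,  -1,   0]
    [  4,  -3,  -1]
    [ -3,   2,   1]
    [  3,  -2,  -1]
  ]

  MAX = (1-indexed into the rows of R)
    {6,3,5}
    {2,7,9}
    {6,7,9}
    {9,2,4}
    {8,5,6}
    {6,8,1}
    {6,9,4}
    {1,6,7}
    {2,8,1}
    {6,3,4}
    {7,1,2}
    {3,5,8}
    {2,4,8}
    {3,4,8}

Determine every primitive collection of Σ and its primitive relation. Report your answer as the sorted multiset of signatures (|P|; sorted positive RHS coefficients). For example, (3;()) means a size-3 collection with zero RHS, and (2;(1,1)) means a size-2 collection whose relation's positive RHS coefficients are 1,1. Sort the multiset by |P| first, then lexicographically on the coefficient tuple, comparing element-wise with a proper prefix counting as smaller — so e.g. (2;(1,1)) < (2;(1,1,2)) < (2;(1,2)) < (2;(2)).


Σ has 17 primitive collections:

  {1,4}:  v_{1} + v_{4} = 0 ; sig = (2;())
  {2,6}:  v_{2} + v_{6} = 0 ; sig = (2;())
  {8,9}:  v_{8} + v_{9} = 0 ; sig = (2;())
  {1,3}:  v_{1} + v_{3} = v_{5} ; sig = (2;(1))
  {1,9}:  v_{1} + v_{9} = v_{7} ; sig = (2;(1))
  {4,5}:  v_{4} + v_{5} = v_{3} ; sig = (2;(1))
  {4,7}:  v_{4} + v_{7} = v_{9} ; sig = (2;(1))
  {5,7}:  v_{5} + v_{7} = v_{6} ; sig = (2;(1))
  {7,8}:  v_{7} + v_{8} = v_{1} ; sig = (2;(1))
  {1,5}:  v_{1} + v_{5} = v_{6} + v_{8} ; sig = (2;(1,1))
  {2,5}:  v_{2} + v_{5} = v_{4} + v_{8} ; sig = (2;(1,1))
  {3,7}:  v_{3} + v_{7} = v_{4} + v_{6} ; sig = (2;(1,1))
  {5,9}:  v_{5} + v_{9} = v_{4} + v_{6} ; sig = (2;(1,1))
  {2,3}:  v_{2} + v_{3} = 2·v_{4} + v_{8} ; sig = (2;(1,2))
  {3,9}:  v_{3} + v_{9} = 2·v_{4} + v_{6} ; sig = (2;(1,2))
  {4,6,8}:  v_{4} + v_{6} + v_{8} = v_{5} ; sig = (3;(1))
  {3,6,8}:  v_{3} + v_{6} + v_{8} = 2·v_{5} ; sig = (3;(2))

Signatures (|P|; sorted positive RHS coefficients), sorted:
    |P|=2: 15 collections, coeffs (), (), (), (1), (1), (1), (1), (1), (1), (1,1), (1,1), (1,1), (1,1), (1,2), (1,2)
    |P|=3: 2 collections, coeffs (1), (2)


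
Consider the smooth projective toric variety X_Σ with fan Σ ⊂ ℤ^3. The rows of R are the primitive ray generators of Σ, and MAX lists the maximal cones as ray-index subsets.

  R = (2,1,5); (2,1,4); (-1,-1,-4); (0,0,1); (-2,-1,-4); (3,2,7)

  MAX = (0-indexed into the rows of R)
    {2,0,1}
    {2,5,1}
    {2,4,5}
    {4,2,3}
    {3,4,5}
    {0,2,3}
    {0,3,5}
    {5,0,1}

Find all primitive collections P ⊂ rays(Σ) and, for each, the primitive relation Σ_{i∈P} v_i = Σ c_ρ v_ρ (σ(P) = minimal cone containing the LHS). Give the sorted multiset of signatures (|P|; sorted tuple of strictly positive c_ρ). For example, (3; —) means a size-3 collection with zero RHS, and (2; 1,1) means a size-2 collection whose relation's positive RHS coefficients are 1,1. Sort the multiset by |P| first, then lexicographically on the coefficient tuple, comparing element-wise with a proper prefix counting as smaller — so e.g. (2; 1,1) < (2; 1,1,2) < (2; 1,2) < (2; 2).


5 collections generate NE(X_Σ); each relation:

  {1,4}:  v_{1} + v_{4} = 0  ⇒ sig = (2; —)
  {0,4}:  v_{0} + v_{4} = v_{3}  ⇒ sig = (2; 1)
  {1,3}:  v_{1} + v_{3} = v_{0}  ⇒ sig = (2; 1)
  {2,3,5}:  v_{2} + v_{3} + v_{5} = v_{1}  ⇒ sig = (3; 1)
  {0,2,5}:  v_{0} + v_{2} + v_{5} = 2·v_{1}  ⇒ sig = (3; 2)

Hence PRS(X_Σ) =
    |P|=2: 3 collections, coeffs (), (1), (1)
    |P|=3: 2 collections, coeffs (1), (2)


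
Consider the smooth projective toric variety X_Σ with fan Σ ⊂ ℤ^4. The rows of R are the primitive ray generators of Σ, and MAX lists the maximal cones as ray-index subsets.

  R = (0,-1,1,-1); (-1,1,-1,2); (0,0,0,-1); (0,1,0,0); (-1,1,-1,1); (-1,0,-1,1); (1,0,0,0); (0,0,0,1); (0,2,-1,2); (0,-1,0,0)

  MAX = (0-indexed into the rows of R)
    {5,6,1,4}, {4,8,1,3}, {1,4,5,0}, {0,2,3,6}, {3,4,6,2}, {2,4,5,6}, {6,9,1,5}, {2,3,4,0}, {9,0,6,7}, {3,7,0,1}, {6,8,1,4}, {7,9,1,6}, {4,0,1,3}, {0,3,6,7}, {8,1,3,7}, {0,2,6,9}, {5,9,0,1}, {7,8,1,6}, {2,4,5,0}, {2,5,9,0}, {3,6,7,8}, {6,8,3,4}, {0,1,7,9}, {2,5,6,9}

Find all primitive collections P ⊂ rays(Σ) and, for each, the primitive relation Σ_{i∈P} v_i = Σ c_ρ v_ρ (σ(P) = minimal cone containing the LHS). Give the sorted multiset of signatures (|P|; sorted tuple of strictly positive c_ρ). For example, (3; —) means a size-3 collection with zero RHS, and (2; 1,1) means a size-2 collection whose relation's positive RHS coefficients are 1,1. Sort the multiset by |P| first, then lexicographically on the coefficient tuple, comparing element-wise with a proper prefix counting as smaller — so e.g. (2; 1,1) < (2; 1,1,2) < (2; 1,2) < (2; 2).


Primitive collections (15):

  P = {2,7}:  v_{2} + v_{7} = 0 ; sig = (2; —)
  P = {3,9}:  v_{3} + v_{9} = 0 ; sig = (2; —)
  P = {1,2}:  v_{1} + v_{2} = v_{4} ; sig = (2; 1)
  P = {3,5}:  v_{3} + v_{5} = v_{4} ; sig = (2; 1)
  P = {4,7}:  v_{4} + v_{7} = v_{1} ; sig = (2; 1)
  P = {4,9}:  v_{4} + v_{9} = v_{5} ; sig = (2; 1)
  P = {0,8}:  v_{0} + v_{8} = v_{3} + v_{7} ; sig = (2; 1,1)
  P = {5,7}:  v_{5} + v_{7} = v_{1} + v_{9} ; sig = (2; 1,1)
  P = {8,9}:  v_{8} + v_{9} = v_{1} + v_{6} ; sig = (2; 1,1)
  P = {2,8}:  v_{2} + v_{8} = v_{3} + v_{4} + v_{6} ; sig = (2; 1,1,1)
  P = {5,8}:  v_{5} + v_{8} = v_{1} + v_{4} + v_{6} ; sig = (2; 1,1,1)
  P = {0,4,6}:  v_{0} + v_{4} + v_{6} = 0 ; sig = (3; —)
  P = {0,1,6}:  v_{0} + v_{1} + v_{6} = v_{7} ; sig = (3; 1)
  P = {0,5,6}:  v_{0} + v_{5} + v_{6} = v_{9} ; sig = (3; 1)
  P = {1,3,6}:  v_{1} + v_{3} + v_{6} = v_{8} ; sig = (3; 1)

Hence PRS(X_Σ) =
{ (2; —) ×2,  (2; 1) ×4,  (2; 1,1) ×3,  (2; 1,1,1) ×2,  (3; —),  (3; 1) ×3 }


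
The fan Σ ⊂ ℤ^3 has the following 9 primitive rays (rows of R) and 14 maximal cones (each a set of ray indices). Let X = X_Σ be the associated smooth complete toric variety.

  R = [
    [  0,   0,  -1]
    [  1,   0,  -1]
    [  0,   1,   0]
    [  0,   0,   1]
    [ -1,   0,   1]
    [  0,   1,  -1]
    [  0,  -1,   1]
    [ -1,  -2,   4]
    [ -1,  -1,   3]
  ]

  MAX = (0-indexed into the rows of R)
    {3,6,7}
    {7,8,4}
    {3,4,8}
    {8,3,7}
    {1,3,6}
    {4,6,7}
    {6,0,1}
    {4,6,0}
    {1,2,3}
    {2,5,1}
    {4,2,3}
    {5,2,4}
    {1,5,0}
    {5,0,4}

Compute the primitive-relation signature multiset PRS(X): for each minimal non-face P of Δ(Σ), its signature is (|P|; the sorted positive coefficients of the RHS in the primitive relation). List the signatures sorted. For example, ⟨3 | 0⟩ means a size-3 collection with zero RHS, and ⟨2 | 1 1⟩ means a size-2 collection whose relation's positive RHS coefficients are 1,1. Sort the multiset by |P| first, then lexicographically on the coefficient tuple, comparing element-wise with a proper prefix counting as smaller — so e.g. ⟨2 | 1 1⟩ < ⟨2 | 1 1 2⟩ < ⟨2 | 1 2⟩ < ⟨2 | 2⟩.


Σ has 17 primitive collections:

  P={0,3}:  v_{0} + v_{3} = 0  ⟹  sig = ⟨2 | 0⟩
  P={1,4}:  v_{1} + v_{4} = 0  ⟹  sig = ⟨2 | 0⟩
  P={5,6}:  v_{5} + v_{6} = 0  ⟹  sig = ⟨2 | 0⟩
  P={0,2}:  v_{0} + v_{2} = v_{5}  ⟹  sig = ⟨2 | 1⟩
  P={2,6}:  v_{2} + v_{6} = v_{3}  ⟹  sig = ⟨2 | 1⟩
  P={3,5}:  v_{3} + v_{5} = v_{2}  ⟹  sig = ⟨2 | 1⟩
  P={5,7}:  v_{5} + v_{7} = v_{8}  ⟹  sig = ⟨2 | 1⟩
  P={6,8}:  v_{6} + v_{8} = v_{7}  ⟹  sig = ⟨2 | 1⟩
  P={0,8}:  v_{0} + v_{8} = v_{4} + v_{6}  ⟹  sig = ⟨2 | 1 1⟩
  P={1,8}:  v_{1} + v_{8} = v_{3} + v_{6}  ⟹  sig = ⟨2 | 1 1⟩
  P={2,7}:  v_{2} + v_{7} = v_{3} + v_{8}  ⟹  sig = ⟨2 | 1 1⟩
  P={5,8}:  v_{5} + v_{8} = v_{3} + v_{4}  ⟹  sig = ⟨2 | 1 1⟩
  P={0,7}:  v_{0} + v_{7} = v_{4} + 2·v_{6}  ⟹  sig = ⟨2 | 1 2⟩
  P={1,7}:  v_{1} + v_{7} = v_{3} + 2·v_{6}  ⟹  sig = ⟨2 | 1 2⟩
  P={2,8}:  v_{2} + v_{8} = 2·v_{3} + v_{4}  ⟹  sig = ⟨2 | 1 2⟩
  P={3,4,6}:  v_{3} + v_{4} + v_{6} = v_{8}  ⟹  sig = ⟨3 | 1⟩
  P={3,4,7}:  v_{3} + v_{4} + v_{7} = 2·v_{8}  ⟹  sig = ⟨3 | 2⟩

so the primitive-relation signature multiset is
    |P|=2: 15 collections, coeffs (), (), (), (1), (1), (1), (1), (1), (1,1), (1,1), (1,1), (1,1), (1,2), (1,2), (1,2)
    |P|=3: 2 collections, coeffs (1), (2)


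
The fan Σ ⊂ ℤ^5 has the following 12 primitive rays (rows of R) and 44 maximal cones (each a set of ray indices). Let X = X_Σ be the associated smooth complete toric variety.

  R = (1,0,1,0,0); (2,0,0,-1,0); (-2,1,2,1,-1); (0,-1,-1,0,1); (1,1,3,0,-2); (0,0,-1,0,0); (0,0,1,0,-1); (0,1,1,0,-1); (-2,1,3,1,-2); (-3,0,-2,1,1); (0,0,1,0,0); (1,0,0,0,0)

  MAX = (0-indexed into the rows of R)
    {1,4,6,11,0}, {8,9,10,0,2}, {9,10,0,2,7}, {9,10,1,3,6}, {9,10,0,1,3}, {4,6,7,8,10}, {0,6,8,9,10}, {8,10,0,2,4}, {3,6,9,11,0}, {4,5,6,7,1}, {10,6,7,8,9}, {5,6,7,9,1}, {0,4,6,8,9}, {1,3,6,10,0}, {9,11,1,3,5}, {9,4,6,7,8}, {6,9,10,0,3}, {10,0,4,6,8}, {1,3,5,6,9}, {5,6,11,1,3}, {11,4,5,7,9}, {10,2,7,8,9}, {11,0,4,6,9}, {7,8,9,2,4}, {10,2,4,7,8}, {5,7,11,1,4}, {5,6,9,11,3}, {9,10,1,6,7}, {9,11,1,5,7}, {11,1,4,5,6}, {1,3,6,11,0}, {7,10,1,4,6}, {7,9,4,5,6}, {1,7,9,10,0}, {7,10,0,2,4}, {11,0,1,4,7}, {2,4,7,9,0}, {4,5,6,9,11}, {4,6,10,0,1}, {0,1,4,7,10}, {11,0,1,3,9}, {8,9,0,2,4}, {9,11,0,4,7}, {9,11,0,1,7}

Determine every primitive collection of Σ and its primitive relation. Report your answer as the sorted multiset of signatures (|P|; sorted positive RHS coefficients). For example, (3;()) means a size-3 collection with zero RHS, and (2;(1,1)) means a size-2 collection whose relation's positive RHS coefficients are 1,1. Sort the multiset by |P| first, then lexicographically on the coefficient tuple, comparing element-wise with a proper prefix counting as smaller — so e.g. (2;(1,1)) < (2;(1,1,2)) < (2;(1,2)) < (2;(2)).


21 minimal non-faces of Δ(Σ) (on 12 rays):

  {3,7}:  v_{3} + v_{7} = 0 ; sig = (2;())
  {5,10}:  v_{5} + v_{10} = 0 ; sig = (2;())
  {0,5}:  v_{0} + v_{5} = v_{11} ; sig = (2;(1))
  {2,6}:  v_{2} + v_{6} = v_{8} ; sig = (2;(1))
  {10,11}:  v_{10} + v_{11} = v_{0} ; sig = (2;(1))
  {1,2}:  v_{1} + v_{2} = v_{7} + v_{10} ; sig = (2;(1,1))
  {2,5}:  v_{2} + v_{5} = v_{4} + v_{9} ; sig = (2;(1,1))
  {3,4}:  v_{3} + v_{4} = v_{0} + v_{6} ; sig = (2;(1,1))
  {1,8}:  v_{1} + v_{8} = v_{6} + v_{7} + v_{10} ; sig = (2;(1,1,1))
  {2,11}:  v_{2} + v_{11} = v_{0} + v_{4} + v_{9} ; sig = (2;(1,1,1))
  {5,8}:  v_{5} + v_{8} = v_{4} + v_{6} + v_{9} ; sig = (2;(1,1,1))
  {2,3}:  v_{2} + v_{3} = v_{0} + v_{6} + v_{9} + v_{10} ; sig = (2;(1,1,1,1))
  {8,11}:  v_{8} + v_{11} = v_{0} + v_{4} + v_{6} + v_{9} ; sig = (2;(1,1,1,1))
  {3,8}:  v_{3} + v_{8} = v_{0} + 2·v_{6} + v_{9} + v_{10} ; sig = (2;(1,1,1,2))
  {0,6,7}:  v_{0} + v_{6} + v_{7} = v_{4} ; sig = (3;(1))
  {1,4,9}:  v_{1} + v_{4} + v_{9} = v_{7} ; sig = (3;(1))
  {4,9,10}:  v_{4} + v_{9} + v_{10} = v_{2} ; sig = (3;(1))
  {0,7,8}:  v_{0} + v_{7} + v_{8} = v_{2} + v_{4} ; sig = (3;(1,1))
  {6,7,11}:  v_{6} + v_{7} + v_{11} = v_{4} + v_{5} ; sig = (3;(1,1))
  {0,1,6,9}:  v_{0} + v_{1} + v_{6} + v_{9} = 0 ; sig = (4;())
  {1,6,9,11}:  v_{1} + v_{6} + v_{9} + v_{11} = v_{5} ; sig = (4;(1))

so the primitive-relation signature multiset is
    |P|=2: 14 collections, coeffs (), (), (1), (1), (1), (1,1), (1,1), (1,1), (1,1,1), (1,1,1), (1,1,1), (1,1,1,1), (1,1,1,1), (1,1,1,2)
    |P|=3: 5 collections, coeffs (1), (1), (1), (1,1), (1,1)
    |P|=4: 2 collections, coeffs (), (1)


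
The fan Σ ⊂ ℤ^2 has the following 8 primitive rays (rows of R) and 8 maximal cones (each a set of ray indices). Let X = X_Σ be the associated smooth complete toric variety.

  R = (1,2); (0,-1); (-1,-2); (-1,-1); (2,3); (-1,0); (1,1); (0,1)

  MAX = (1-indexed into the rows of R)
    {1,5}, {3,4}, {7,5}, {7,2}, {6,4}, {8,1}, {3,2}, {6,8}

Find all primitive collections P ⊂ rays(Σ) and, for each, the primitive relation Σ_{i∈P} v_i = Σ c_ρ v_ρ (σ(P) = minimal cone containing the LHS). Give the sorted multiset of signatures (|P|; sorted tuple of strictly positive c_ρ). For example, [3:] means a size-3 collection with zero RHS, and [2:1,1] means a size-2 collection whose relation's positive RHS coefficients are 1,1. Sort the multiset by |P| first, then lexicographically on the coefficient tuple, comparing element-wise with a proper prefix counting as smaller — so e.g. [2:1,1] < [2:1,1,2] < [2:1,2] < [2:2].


20 collections generate NE(X_Σ); each relation:

  {1,3}:  v_{1} + v_{3} = 0 — sig = [2:]
  {2,8}:  v_{2} + v_{8} = 0 — sig = [2:]
  {4,7}:  v_{4} + v_{7} = 0 — sig = [2:]
  {1,2}:  v_{1} + v_{2} = v_{7} — sig = [2:1]
  {1,4}:  v_{1} + v_{4} = v_{8} — sig = [2:1]
  {1,7}:  v_{1} + v_{7} = v_{5} — sig = [2:1]
  {2,4}:  v_{2} + v_{4} = v_{3} — sig = [2:1]
  {2,6}:  v_{2} + v_{6} = v_{4} — sig = [2:1]
  {3,5}:  v_{3} + v_{5} = v_{7} — sig = [2:1]
  {3,7}:  v_{3} + v_{7} = v_{2} — sig = [2:1]
  {3,8}:  v_{3} + v_{8} = v_{4} — sig = [2:1]
  {4,5}:  v_{4} + v_{5} = v_{1} — sig = [2:1]
  {4,8}:  v_{4} + v_{8} = v_{6} — sig = [2:1]
  {6,7}:  v_{6} + v_{7} = v_{8} — sig = [2:1]
  {7,8}:  v_{7} + v_{8} = v_{1} — sig = [2:1]
  {5,6}:  v_{5} + v_{6} = v_{1} + v_{8} — sig = [2:1,1]
  {1,6}:  v_{1} + v_{6} = 2·v_{8} — sig = [2:2]
  {2,5}:  v_{2} + v_{5} = 2·v_{7} — sig = [2:2]
  {3,6}:  v_{3} + v_{6} = 2·v_{4} — sig = [2:2]
  {5,8}:  v_{5} + v_{8} = 2·v_{1} — sig = [2:2]

Signatures (|P|; sorted positive RHS coefficients), sorted:
    [2:]
    [2:]
    [2:]
    [2:1]
    [2:1]
    [2:1]
    [2:1]
    [2:1]
    [2:1]
    [2:1]
    [2:1]
    [2:1]
    [2:1]
    [2:1]
    [2:1]
    [2:1,1]
    [2:2]
    [2:2]
    [2:2]
    [2:2]


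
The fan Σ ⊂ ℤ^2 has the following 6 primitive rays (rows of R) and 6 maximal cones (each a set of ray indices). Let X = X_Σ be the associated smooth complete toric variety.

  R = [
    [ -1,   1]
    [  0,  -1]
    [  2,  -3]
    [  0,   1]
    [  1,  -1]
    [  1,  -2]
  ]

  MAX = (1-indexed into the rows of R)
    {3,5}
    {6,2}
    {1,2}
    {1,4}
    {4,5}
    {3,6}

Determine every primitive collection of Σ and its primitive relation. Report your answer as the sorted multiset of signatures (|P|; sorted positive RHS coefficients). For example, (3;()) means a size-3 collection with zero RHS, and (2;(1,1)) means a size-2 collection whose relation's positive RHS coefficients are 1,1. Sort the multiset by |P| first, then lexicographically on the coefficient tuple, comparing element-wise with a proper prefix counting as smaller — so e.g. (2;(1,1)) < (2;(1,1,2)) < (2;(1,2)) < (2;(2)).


|primitive collections| = 9. Relations:

  {1,5}:  v_{1} + v_{5} = 0  so sig = (2;())
  {2,4}:  v_{2} + v_{4} = 0  so sig = (2;())
  {1,3}:  v_{1} + v_{3} = v_{6}  so sig = (2;(1))
  {1,6}:  v_{1} + v_{6} = v_{2}  so sig = (2;(1))
  {2,5}:  v_{2} + v_{5} = v_{6}  so sig = (2;(1))
  {4,6}:  v_{4} + v_{6} = v_{5}  so sig = (2;(1))
  {5,6}:  v_{5} + v_{6} = v_{3}  so sig = (2;(1))
  {2,3}:  v_{2} + v_{3} = 2·v_{6}  so sig = (2;(2))
  {3,4}:  v_{3} + v_{4} = 2·v_{5}  so sig = (2;(2))

Hence PRS(X_Σ) =
    |P|=2: 9 collections, coeffs (), (), (1), (1), (1), (1), (1), (2), (2)


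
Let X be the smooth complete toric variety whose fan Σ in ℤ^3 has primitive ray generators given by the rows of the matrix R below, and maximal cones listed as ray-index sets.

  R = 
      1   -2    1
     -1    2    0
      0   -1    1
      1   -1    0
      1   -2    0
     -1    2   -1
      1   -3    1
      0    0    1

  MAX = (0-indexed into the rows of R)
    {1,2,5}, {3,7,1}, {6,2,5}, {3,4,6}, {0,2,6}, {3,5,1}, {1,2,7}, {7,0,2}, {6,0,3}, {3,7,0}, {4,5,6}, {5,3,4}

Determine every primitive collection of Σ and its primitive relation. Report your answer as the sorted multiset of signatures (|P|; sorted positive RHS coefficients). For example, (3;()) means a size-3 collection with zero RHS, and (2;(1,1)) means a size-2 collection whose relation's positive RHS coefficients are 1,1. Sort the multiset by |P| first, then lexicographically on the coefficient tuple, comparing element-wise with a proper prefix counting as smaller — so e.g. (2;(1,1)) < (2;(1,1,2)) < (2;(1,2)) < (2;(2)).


11 minimal non-faces of Δ(Σ) (on 8 rays):

  • {0,5}:  v_{0} + v_{5} = 0 ; sig = (2;())
  • {1,4}:  v_{1} + v_{4} = 0 ; sig = (2;())
  • {0,1}:  v_{0} + v_{1} = v_{7} ; sig = (2;(1))
  • {1,6}:  v_{1} + v_{6} = v_{2} ; sig = (2;(1))
  • {2,3}:  v_{2} + v_{3} = v_{0} ; sig = (2;(1))
  • {2,4}:  v_{2} + v_{4} = v_{6} ; sig = (2;(1))
  • {4,7}:  v_{4} + v_{7} = v_{0} ; sig = (2;(1))
  • {5,7}:  v_{5} + v_{7} = v_{1} ; sig = (2;(1))
  • {0,4}:  v_{0} + v_{4} = v_{3} + v_{6} ; sig = (2;(1,1))
  • {6,7}:  v_{6} + v_{7} = v_{0} + v_{2} ; sig = (2;(1,1))
  • {3,5,6}:  v_{3} + v_{5} + v_{6} = v_{4} ; sig = (3;(1))

Sorted signature multiset PRS(X):
[(2;()), (2;()), (2;(1)), (2;(1)), (2;(1)), (2;(1)), (2;(1)), (2;(1)), (2;(1,1)), (2;(1,1)), (3;(1))]


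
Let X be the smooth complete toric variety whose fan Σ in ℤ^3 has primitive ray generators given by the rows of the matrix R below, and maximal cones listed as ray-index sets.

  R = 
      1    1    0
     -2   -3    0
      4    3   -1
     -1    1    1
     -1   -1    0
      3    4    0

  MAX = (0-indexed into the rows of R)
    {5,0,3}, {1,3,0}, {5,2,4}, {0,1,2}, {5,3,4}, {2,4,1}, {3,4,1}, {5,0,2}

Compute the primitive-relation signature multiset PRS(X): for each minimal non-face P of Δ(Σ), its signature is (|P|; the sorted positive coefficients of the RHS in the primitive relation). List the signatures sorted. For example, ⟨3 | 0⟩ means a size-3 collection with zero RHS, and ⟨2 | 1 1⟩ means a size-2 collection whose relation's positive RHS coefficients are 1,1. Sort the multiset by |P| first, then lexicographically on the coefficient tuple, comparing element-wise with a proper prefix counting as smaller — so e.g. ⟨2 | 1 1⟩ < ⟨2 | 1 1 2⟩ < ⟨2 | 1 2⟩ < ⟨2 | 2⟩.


Minimal non-faces — 3 found among 6 rays, 8 max cones:

  P={0,4}:  v_{0} + v_{4} = 0  ⟹  sig = ⟨2 | 0⟩
  P={1,5}:  v_{1} + v_{5} = v_{0}  ⟹  sig = ⟨2 | 1⟩
  P={2,3}:  v_{2} + v_{3} = v_{5}  ⟹  sig = ⟨2 | 1⟩

so the primitive-relation signature multiset is
[⟨2 | 0⟩, ⟨2 | 1⟩, ⟨2 | 1⟩]


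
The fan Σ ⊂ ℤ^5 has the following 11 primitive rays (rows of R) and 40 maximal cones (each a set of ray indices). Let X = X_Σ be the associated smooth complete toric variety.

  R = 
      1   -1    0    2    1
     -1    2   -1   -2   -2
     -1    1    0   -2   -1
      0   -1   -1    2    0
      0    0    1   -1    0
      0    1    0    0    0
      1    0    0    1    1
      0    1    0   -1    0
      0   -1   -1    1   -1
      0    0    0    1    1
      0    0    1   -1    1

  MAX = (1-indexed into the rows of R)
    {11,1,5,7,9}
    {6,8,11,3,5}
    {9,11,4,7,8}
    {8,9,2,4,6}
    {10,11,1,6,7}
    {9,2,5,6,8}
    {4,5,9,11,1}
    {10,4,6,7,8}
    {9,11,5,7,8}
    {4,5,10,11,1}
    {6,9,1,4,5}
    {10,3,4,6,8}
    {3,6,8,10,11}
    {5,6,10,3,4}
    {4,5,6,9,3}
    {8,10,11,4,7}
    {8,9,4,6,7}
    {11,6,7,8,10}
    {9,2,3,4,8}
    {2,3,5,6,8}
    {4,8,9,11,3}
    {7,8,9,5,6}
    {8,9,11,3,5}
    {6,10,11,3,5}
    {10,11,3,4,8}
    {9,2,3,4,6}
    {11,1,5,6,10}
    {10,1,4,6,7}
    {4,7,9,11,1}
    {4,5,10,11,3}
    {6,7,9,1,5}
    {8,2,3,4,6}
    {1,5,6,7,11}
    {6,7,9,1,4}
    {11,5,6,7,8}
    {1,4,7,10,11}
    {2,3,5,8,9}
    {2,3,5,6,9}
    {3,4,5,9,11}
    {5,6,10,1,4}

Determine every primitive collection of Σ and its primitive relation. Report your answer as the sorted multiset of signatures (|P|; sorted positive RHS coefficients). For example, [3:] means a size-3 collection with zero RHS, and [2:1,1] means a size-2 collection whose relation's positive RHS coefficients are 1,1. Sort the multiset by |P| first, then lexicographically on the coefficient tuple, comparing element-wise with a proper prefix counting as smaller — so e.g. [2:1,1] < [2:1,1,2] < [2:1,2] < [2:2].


Minimal non-faces — 16 found among 11 rays, 40 max cones:

  • {1,3}:  v_{1} + v_{3} = 0  →  sig = [2:]
  • {1,8}:  v_{1} + v_{8} = v_{7}  →  sig = [2:1]
  • {3,7}:  v_{3} + v_{7} = v_{8}  →  sig = [2:1]
  • {9,10}:  v_{9} + v_{10} = v_{4}  →  sig = [2:1]
  • {2,11}:  v_{2} + v_{11} = v_{3} + v_{8}  →  sig = [2:1,1]
  • {1,2}:  v_{1} + v_{2} = v_{6} + v_{8} + v_{9}  →  sig = [2:1,1,1]
  • {2,10}:  v_{2} + v_{10} = v_{3} + v_{4} + v_{6} + v_{8}  →  sig = [2:1,1,1,1]
  • {2,7}:  v_{2} + v_{7} = v_{6} + 2·v_{8} + v_{9}  →  sig = [2:1,1,2]
  • {4,5,8}:  v_{4} + v_{5} + v_{8} = 0  →  sig = [3:]
  • {6,9,11}:  v_{6} + v_{9} + v_{11} = 0  →  sig = [3:]
  • {4,5,7}:  v_{4} + v_{5} + v_{7} = v_{1}  →  sig = [3:1]
  • {4,6,11}:  v_{4} + v_{6} + v_{11} = v_{10}  →  sig = [3:1]
  • {5,8,10}:  v_{5} + v_{8} + v_{10} = v_{6} + v_{11}  →  sig = [3:1,1]
  • {2,4,5}:  v_{2} + v_{4} + v_{5} = v_{3} + v_{6} + v_{9}  →  sig = [3:1,1,1]
  • {5,7,10}:  v_{5} + v_{7} + v_{10} = v_{1} + v_{6} + v_{11}  →  sig = [3:1,1,1]
  • {3,6,8,9}:  v_{3} + v_{6} + v_{8} + v_{9} = v_{2}  →  sig = [4:1]

so the primitive-relation signature multiset is
    [2:]
    [2:1]
    [2:1]
    [2:1]
    [2:1,1]
    [2:1,1,1]
    [2:1,1,1,1]
    [2:1,1,2]
    [3:]
    [3:]
    [3:1]
    [3:1]
    [3:1,1]
    [3:1,1,1]
    [3:1,1,1]
    [4:1]


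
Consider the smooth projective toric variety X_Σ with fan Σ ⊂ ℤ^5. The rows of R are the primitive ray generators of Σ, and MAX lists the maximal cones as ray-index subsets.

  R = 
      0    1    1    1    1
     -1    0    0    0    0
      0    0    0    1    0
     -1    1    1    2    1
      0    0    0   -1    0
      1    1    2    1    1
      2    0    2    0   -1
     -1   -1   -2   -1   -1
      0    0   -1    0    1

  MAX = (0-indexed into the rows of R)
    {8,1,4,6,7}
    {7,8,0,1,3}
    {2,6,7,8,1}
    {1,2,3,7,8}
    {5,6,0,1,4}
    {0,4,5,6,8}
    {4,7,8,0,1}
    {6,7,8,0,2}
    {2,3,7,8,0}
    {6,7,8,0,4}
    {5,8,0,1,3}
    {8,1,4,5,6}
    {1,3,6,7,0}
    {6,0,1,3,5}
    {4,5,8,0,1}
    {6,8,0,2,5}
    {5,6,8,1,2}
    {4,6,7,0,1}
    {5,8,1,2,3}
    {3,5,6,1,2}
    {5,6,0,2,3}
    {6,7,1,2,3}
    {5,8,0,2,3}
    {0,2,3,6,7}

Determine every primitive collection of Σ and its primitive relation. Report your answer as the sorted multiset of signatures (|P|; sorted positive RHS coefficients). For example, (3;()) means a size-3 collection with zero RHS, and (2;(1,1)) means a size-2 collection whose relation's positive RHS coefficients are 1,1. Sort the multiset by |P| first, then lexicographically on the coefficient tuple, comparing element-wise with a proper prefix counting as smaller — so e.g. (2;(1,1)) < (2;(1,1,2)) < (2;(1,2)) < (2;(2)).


6 minimal non-faces of Δ(Σ) (on 9 rays):

  {2,4}:  v_{2} + v_{4} = 0  so sig = (2;())
  {5,7}:  v_{5} + v_{7} = 0  so sig = (2;())
  {3,4}:  v_{3} + v_{4} = v_{0} + v_{1}  so sig = (2;(1,1))
  {0,1,2}:  v_{0} + v_{1} + v_{2} = v_{3}  so sig = (3;(1))
  {3,6,8}:  v_{3} + v_{6} + v_{8} = v_{2} + v_{5}  so sig = (3;(1,1))
  {0,1,6,8}:  v_{0} + v_{1} + v_{6} + v_{8} = v_{5}  so sig = (4;(1))

Sorted signature multiset PRS(X):
[(2;()), (2;()), (2;(1,1)), (3;(1)), (3;(1,1)), (4;(1))]


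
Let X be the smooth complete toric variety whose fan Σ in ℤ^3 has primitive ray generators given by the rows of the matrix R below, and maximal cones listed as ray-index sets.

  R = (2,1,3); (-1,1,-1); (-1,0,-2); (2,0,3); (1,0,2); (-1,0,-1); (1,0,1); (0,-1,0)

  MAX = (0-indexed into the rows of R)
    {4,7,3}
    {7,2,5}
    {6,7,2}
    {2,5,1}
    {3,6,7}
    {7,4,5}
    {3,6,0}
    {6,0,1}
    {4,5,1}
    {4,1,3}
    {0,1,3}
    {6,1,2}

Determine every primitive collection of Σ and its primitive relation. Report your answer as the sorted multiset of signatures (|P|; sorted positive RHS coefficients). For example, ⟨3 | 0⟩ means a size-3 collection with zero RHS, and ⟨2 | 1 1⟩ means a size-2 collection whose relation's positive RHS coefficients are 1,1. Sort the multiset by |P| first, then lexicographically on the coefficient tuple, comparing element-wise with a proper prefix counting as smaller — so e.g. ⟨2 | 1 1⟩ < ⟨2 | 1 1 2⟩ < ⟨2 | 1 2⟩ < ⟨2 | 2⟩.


Primitive collections (11):

  P = {2,4}:  v_{2} + v_{4} = 0  ⇒ sig = ⟨2 | 0⟩
  P = {5,6}:  v_{5} + v_{6} = 0  ⇒ sig = ⟨2 | 0⟩
  P = {0,7}:  v_{0} + v_{7} = v_{3}  ⇒ sig = ⟨2 | 1⟩
  P = {1,7}:  v_{1} + v_{7} = v_{5}  ⇒ sig = ⟨2 | 1⟩
  P = {2,3}:  v_{2} + v_{3} = v_{6}  ⇒ sig = ⟨2 | 1⟩
  P = {3,5}:  v_{3} + v_{5} = v_{4}  ⇒ sig = ⟨2 | 1⟩
  P = {4,6}:  v_{4} + v_{6} = v_{3}  ⇒ sig = ⟨2 | 1⟩
  P = {0,5}:  v_{0} + v_{5} = v_{1} + v_{3}  ⇒ sig = ⟨2 | 1 1⟩
  P = {0,2}:  v_{0} + v_{2} = v_{1} + 2·v_{6}  ⇒ sig = ⟨2 | 1 2⟩
  P = {0,4}:  v_{0} + v_{4} = v_{1} + 2·v_{3}  ⇒ sig = ⟨2 | 1 2⟩
  P = {1,3,6}:  v_{1} + v_{3} + v_{6} = v_{0}  ⇒ sig = ⟨3 | 1⟩

Signatures (|P|; sorted positive RHS coefficients), sorted:
    |P|=2: 10 collections, coeffs (), (), (1), (1), (1), (1), (1), (1,1), (1,2), (1,2)
    |P|=3: 1 collection, coeffs (1)
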